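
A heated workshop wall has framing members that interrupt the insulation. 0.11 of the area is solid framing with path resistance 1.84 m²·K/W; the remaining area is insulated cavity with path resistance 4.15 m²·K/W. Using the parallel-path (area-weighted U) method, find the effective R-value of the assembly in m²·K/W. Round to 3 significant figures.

3.65 m²·K/W

U_eff = 0.89/4.15 + 0.11/1.84 = 0.2145 + 0.05978 = 0.2742
R_eff = 1/U_eff = 3.646 m²·K/W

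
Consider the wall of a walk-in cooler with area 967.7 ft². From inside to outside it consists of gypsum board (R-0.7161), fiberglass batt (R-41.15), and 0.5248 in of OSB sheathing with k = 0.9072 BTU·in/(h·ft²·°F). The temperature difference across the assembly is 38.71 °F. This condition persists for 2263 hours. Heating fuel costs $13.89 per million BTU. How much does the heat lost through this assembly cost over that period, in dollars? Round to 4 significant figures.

0.5248/0.9072 = 0.57848
R_total = 0.7161 + 41.15 + 0.57848 = 42.445 ft²·°F·h/BTU
Q = 967.7 × 38.71 / 42.445 = 882.55 BTU/h
E = 882.55 × 2263 = 1997200 BTU
Cost = 1997200/10⁶ × 13.89 = $27.741

27.74 dollars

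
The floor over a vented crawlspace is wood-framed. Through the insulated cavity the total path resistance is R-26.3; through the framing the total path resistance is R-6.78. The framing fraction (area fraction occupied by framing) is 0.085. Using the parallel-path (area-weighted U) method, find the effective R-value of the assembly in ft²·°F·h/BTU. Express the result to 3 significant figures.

U_eff = 0.915/26.3 + 0.085/6.78 = 0.03479 + 0.01254 = 0.04733
R_eff = 1/U_eff = 21.13 ft²·°F·h/BTU

21.1 ft²·°F·h/BTU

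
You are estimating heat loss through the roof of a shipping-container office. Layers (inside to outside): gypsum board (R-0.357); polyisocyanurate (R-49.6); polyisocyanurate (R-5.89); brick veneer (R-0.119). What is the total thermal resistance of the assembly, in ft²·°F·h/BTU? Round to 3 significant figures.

R_total = 0.357 + 49.6 + 5.89 + 0.119 = 55.97 ft²·°F·h/BTU

56.0 ft²·°F·h/BTU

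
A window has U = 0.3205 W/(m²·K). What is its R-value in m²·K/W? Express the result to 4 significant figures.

3.120 m²·K/W

R = 1/U = 1/0.3205 = 3.1201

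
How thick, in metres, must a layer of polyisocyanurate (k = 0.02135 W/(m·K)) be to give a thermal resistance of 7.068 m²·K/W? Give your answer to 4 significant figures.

0.1509 m

L = R·k = 7.068 × 0.02135 = 0.1509 m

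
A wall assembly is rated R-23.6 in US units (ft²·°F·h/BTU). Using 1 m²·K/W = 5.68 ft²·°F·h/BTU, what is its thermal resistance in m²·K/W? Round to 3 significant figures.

R_SI = 23.6/5.68 = 4.155

4.15 m²·K/W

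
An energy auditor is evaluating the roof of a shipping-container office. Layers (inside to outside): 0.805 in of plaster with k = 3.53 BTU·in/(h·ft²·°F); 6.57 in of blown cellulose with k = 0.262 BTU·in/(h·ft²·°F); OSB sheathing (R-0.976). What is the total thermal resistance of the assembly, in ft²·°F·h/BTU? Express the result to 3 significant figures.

26.3 ft²·°F·h/BTU

0.805/3.53 = 0.228
6.57/0.262 = 25.08
R_total = 0.228 + 25.08 + 0.976 = 26.28 ft²·°F·h/BTU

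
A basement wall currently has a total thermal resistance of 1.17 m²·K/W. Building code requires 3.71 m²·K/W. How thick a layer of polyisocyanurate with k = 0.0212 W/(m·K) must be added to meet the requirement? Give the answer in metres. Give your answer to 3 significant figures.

0.0538 m

ΔR = 3.71 − 1.17 = 2.54 m²·K/W
L = ΔR × k = 2.54 × 0.0212 = 0.05385 m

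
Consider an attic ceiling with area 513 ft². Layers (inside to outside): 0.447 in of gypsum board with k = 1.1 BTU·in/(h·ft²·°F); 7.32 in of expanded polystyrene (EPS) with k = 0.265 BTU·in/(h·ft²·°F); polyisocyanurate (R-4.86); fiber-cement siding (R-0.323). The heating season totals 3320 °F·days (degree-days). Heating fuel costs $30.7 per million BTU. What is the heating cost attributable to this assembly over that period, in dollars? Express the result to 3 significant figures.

37.8 dollars

0.447/1.1 = 0.4064
7.32/0.265 = 27.62
R_total = 0.4064 + 27.62 + 4.86 + 0.323 = 33.21 ft²·°F·h/BTU
E = A × HDD × 24 / R = 513 × 3320 × 24 / 33.21 = 1231000 BTU
Cost = 1231000/10⁶ × 30.7 = $37.78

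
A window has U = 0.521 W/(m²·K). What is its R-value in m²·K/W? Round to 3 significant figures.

R = 1/U = 1/0.521 = 1.919

1.92 m²·K/W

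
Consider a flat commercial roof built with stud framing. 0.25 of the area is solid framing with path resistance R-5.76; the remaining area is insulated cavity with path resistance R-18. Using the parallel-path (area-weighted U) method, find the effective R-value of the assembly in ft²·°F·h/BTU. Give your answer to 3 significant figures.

U_eff = 0.75/18 + 0.25/5.76 = 0.04167 + 0.0434 = 0.08507
R_eff = 1/U_eff = 11.76 ft²·°F·h/BTU

11.8 ft²·°F·h/BTU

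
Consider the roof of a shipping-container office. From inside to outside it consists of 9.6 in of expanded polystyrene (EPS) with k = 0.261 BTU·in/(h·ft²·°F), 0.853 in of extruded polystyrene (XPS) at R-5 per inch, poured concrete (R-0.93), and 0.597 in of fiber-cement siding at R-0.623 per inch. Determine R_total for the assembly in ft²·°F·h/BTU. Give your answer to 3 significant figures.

42.3 ft²·°F·h/BTU

9.6/0.261 = 36.78
0.853 × 5 = 4.265
0.597 × 0.623 = 0.3719
R_total = 36.78 + 4.265 + 0.93 + 0.3719 = 42.35 ft²·°F·h/BTU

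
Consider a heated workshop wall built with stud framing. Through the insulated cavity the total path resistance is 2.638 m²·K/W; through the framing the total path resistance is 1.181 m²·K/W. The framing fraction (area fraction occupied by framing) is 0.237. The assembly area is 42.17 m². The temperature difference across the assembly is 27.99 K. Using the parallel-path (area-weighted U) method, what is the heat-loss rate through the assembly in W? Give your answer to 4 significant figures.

578.3 W

U_eff = 0.763/2.638 + 0.237/1.181 = 0.28923 + 0.20068 = 0.48991
R_eff = 1/U_eff = 2.0412 m²·K/W
Q = 42.17 × 27.99 / 2.0412 = 578.26 W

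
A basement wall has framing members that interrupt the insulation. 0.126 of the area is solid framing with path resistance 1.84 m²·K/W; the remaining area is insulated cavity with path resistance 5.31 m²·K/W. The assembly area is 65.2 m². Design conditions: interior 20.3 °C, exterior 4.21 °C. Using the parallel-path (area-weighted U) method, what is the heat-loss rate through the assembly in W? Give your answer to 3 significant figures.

245 W

U_eff = 0.874/5.31 + 0.126/1.84 = 0.1646 + 0.06848 = 0.2331
R_eff = 1/U_eff = 4.29 m²·K/W
Q = 65.2 × (20.3 − 4.21) / 4.29 = 244.5 W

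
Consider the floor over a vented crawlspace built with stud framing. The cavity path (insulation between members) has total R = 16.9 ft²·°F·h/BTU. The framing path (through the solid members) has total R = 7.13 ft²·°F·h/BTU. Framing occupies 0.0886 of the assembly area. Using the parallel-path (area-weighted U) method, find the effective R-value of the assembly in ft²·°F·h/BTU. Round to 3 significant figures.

U_eff = 0.9114/16.9 + 0.0886/7.13 = 0.05393 + 0.01243 = 0.06636
R_eff = 1/U_eff = 15.07 ft²·°F·h/BTU

15.1 ft²·°F·h/BTU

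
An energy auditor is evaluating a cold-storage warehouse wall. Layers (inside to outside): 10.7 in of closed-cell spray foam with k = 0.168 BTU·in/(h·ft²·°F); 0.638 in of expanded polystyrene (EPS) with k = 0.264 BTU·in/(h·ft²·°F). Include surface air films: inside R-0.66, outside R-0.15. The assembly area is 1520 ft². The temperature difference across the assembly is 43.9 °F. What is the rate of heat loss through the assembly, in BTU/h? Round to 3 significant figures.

997 BTU/h

10.7/0.168 = 63.69
0.638/0.264 = 2.417
R_total = 0.66 + 63.69 + 2.417 + 0.15 = 66.92 ft²·°F·h/BTU
Q = A·ΔT/R = 1520 × 43.9 / 66.92 = 997.2 BTU/h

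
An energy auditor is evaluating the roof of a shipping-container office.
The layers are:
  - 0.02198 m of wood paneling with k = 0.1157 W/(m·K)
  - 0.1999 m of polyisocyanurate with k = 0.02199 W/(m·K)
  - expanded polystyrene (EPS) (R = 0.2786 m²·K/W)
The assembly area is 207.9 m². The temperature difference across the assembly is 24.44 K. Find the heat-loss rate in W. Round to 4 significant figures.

0.02198/0.1157 = 0.18997
0.1999/0.02199 = 9.0905
R_total = 0.18997 + 9.0905 + 0.2786 = 9.5591 m²·K/W
Q = A·ΔT/R = 207.9 × 24.44 / 9.5591 = 531.55 W

531.5 W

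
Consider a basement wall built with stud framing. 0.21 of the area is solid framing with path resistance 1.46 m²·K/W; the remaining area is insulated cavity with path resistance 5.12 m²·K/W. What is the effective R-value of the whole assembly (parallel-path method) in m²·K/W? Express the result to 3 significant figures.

3.35 m²·K/W

U_eff = 0.79/5.12 + 0.21/1.46 = 0.1543 + 0.1438 = 0.2981
R_eff = 1/U_eff = 3.354 m²·K/W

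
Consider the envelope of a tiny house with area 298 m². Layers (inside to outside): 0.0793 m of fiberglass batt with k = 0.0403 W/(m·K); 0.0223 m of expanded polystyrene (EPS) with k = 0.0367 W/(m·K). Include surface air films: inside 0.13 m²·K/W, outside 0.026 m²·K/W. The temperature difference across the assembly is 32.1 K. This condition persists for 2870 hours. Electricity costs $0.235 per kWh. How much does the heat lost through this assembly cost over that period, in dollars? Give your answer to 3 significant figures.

0.0793/0.0403 = 1.968
0.0223/0.0367 = 0.6076
R_total = 0.13 + 1.968 + 0.6076 + 0.026 = 2.731 m²·K/W
Q = 298 × 32.1 / 2.731 = 3502 W
E = 3502 W × 2870 h / 1000 = 10050 kWh
Cost = 10050 × 0.235 = $2362

2360 dollars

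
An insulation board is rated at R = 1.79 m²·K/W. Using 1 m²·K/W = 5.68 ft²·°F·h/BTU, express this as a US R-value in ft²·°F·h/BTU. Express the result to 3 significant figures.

10.2 ft²·°F·h/BTU

R_US = 1.79 × 5.68 = 10.17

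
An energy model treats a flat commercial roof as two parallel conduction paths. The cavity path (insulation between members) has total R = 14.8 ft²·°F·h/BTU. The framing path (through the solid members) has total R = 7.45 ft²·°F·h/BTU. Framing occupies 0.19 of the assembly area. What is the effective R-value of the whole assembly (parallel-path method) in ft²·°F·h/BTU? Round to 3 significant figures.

U_eff = 0.81/14.8 + 0.19/7.45 = 0.05473 + 0.0255 = 0.08023
R_eff = 1/U_eff = 12.46 ft²·°F·h/BTU

12.5 ft²·°F·h/BTU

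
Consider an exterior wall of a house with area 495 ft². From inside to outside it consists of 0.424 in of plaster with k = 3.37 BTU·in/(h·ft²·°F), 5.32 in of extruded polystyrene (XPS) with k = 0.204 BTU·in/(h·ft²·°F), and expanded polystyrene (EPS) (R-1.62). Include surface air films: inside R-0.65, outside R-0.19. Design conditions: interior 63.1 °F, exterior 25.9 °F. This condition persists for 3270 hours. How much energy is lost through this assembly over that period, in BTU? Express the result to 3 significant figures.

0.424/3.37 = 0.1258
5.32/0.204 = 26.08
R_total = 0.65 + 0.1258 + 26.08 + 1.62 + 0.19 = 28.66 ft²·°F·h/BTU
Q = 495 × (63.1 − 25.9) / 28.66 = 642.4 BTU/h
E = 642.4 × 3270 = 2101000 BTU

2100000 BTU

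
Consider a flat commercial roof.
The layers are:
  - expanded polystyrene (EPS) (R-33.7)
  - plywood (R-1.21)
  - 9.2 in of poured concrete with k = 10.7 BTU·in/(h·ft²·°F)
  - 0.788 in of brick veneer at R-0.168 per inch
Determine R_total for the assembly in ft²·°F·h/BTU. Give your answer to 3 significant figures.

35.9 ft²·°F·h/BTU

9.2/10.7 = 0.8598
0.788 × 0.168 = 0.1324
R_total = 33.7 + 1.21 + 0.8598 + 0.1324 = 35.9 ft²·°F·h/BTU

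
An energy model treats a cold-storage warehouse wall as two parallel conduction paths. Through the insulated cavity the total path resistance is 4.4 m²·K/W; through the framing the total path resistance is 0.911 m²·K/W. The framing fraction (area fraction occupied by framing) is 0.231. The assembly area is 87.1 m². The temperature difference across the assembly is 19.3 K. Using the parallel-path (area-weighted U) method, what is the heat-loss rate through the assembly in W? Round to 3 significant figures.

720 W

U_eff = 0.769/4.4 + 0.231/0.911 = 0.1748 + 0.2536 = 0.4283
R_eff = 1/U_eff = 2.335 m²·K/W
Q = 87.1 × 19.3 / 2.335 = 720.1 W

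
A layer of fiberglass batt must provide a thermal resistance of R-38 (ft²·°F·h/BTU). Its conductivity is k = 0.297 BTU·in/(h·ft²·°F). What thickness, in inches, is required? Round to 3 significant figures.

11.3 in

L = R × k = 38 × 0.297 = 11.29 in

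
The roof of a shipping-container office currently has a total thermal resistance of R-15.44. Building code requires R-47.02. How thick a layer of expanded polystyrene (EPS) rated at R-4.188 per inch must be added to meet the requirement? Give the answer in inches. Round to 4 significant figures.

ΔR = 47.02 − 15.44 = 31.58 ft²·°F·h/BTU
L = ΔR / (R/in) = 31.58/4.188 = 7.5406 in

7.541 in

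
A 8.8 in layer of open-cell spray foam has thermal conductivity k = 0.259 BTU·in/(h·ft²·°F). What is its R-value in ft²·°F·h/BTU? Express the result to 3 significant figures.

R = L/k = 8.8/0.259 = 33.98 ft²·°F·h/BTU

34.0 ft²·°F·h/BTU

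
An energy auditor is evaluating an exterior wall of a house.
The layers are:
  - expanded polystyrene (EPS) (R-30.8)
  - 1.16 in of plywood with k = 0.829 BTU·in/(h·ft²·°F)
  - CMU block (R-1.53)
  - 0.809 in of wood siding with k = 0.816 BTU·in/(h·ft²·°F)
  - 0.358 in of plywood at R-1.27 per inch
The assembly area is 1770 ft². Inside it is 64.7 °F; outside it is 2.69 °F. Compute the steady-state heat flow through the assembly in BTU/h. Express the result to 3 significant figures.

3120 BTU/h

1.16/0.829 = 1.399
0.809/0.816 = 0.9914
0.358 × 1.27 = 0.4547
R_total = 30.8 + 1.399 + 1.53 + 0.9914 + 0.4547 = 35.18 ft²·°F·h/BTU
Q = A·ΔT/R = 1770 × (64.7 − 2.69) / 35.18 = 3120 BTU/h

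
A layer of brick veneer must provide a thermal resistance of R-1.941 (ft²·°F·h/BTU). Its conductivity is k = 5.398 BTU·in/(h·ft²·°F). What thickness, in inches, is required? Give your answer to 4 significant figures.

10.48 in

L = R × k = 1.941 × 5.398 = 10.478 in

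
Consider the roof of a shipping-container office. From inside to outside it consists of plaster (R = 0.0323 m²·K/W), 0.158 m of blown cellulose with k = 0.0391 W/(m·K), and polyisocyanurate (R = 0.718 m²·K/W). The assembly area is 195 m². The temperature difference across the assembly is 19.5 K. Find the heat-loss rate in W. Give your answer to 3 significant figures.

794 W

0.158/0.0391 = 4.041
R_total = 0.0323 + 4.041 + 0.718 = 4.791 m²·K/W
Q = A·ΔT/R = 195 × 19.5 / 4.791 = 793.6 W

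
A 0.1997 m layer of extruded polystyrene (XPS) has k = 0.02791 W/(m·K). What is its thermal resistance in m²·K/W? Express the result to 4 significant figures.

7.155 m²·K/W

R = L/k = 0.1997/0.02791 = 7.1551 m²·K/W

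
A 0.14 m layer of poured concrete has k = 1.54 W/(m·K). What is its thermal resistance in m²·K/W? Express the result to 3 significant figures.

R = L/k = 0.14/1.54 = 0.09091 m²·K/W

0.0909 m²·K/W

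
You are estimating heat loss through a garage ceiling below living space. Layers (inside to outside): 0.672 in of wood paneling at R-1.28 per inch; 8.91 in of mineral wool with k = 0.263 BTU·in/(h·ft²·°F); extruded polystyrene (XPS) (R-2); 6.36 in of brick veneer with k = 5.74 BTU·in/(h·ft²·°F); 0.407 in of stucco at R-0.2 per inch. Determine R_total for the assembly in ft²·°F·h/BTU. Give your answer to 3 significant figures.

0.672 × 1.28 = 0.8602
8.91/0.263 = 33.88
6.36/5.74 = 1.108
0.407 × 0.2 = 0.0814
R_total = 0.8602 + 33.88 + 2 + 1.108 + 0.0814 = 37.93 ft²·°F·h/BTU

37.9 ft²·°F·h/BTU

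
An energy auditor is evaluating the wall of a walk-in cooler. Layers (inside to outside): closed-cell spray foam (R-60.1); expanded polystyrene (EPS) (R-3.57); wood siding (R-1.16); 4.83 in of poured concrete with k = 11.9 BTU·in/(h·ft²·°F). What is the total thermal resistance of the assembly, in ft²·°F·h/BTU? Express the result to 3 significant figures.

65.2 ft²·°F·h/BTU

4.83/11.9 = 0.4059
R_total = 60.1 + 3.57 + 1.16 + 0.4059 = 65.24 ft²·°F·h/BTU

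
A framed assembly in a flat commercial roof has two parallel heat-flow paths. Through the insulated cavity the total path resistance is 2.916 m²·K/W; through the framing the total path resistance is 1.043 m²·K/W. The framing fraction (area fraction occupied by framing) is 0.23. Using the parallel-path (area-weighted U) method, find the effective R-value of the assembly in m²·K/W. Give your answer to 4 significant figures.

2.064 m²·K/W

U_eff = 0.77/2.916 + 0.23/1.043 = 0.26406 + 0.22052 = 0.48458
R_eff = 1/U_eff = 2.0637 m²·K/W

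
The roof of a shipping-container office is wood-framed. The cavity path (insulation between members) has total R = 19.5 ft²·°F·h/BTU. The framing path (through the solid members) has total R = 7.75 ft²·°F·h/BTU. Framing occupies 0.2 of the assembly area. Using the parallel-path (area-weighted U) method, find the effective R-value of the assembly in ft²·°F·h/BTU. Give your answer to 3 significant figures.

15.0 ft²·°F·h/BTU

U_eff = 0.8/19.5 + 0.2/7.75 = 0.04103 + 0.02581 = 0.06683
R_eff = 1/U_eff = 14.96 ft²·°F·h/BTU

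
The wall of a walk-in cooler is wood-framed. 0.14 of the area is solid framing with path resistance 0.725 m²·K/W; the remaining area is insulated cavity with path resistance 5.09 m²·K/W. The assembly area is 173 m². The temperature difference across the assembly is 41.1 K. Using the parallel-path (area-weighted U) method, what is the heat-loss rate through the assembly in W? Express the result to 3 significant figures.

2570 W

U_eff = 0.86/5.09 + 0.14/0.725 = 0.169 + 0.1931 = 0.3621
R_eff = 1/U_eff = 2.762 m²·K/W
Q = 173 × 41.1 / 2.762 = 2574 W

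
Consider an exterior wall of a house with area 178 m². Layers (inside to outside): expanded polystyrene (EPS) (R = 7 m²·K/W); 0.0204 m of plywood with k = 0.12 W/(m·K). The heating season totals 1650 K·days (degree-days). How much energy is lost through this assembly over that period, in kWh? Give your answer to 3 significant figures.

983 kWh

0.0204/0.12 = 0.17
R_total = 7 + 0.17 = 7.17 m²·K/W
E = A × HDD × 24 / R / 1000 = 178 × 1650 × 24 / 7.17 / 1000 = 983.1 kWh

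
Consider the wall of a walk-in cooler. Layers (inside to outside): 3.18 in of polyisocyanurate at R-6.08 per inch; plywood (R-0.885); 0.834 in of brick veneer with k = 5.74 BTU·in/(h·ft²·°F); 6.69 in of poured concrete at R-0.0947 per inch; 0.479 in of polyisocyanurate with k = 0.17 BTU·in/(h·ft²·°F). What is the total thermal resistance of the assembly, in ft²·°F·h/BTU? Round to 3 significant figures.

23.8 ft²·°F·h/BTU

3.18 × 6.08 = 19.33
0.834/5.74 = 0.1453
6.69 × 0.0947 = 0.6335
0.479/0.17 = 2.818
R_total = 19.33 + 0.885 + 0.1453 + 0.6335 + 2.818 = 23.82 ft²·°F·h/BTU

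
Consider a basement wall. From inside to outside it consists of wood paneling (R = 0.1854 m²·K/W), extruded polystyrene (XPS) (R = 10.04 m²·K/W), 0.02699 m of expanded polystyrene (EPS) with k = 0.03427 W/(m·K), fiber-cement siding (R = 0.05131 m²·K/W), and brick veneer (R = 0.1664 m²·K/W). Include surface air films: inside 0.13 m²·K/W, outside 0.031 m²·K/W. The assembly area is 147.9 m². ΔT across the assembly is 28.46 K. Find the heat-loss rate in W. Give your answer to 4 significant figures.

369.5 W

0.02699/0.03427 = 0.78757
R_total = 0.13 + 0.1854 + 10.04 + 0.78757 + 0.05131 + 0.1664 + 0.031 = 11.392 m²·K/W
Q = A·ΔT/R = 147.9 × 28.46 / 11.392 = 369.5 W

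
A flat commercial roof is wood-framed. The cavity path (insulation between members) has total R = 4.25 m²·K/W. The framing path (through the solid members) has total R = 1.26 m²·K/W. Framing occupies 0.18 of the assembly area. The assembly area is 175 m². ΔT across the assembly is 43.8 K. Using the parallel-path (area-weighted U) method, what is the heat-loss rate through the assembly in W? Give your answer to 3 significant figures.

U_eff = 0.82/4.25 + 0.18/1.26 = 0.1929 + 0.1429 = 0.3358
R_eff = 1/U_eff = 2.978 m²·K/W
Q = 175 × 43.8 / 2.978 = 2574 W

2570 W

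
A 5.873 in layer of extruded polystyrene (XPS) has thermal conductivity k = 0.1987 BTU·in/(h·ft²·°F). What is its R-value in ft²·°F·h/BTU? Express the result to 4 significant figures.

29.56 ft²·°F·h/BTU

R = L/k = 5.873/0.1987 = 29.557 ft²·°F·h/BTU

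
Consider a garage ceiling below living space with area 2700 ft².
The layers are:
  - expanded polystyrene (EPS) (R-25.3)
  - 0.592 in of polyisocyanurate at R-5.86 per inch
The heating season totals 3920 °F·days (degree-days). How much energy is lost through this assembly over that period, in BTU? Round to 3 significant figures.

0.592 × 5.86 = 3.469
R_total = 25.3 + 3.469 = 28.77 ft²·°F·h/BTU
E = A × HDD × 24 / R = 2700 × 3920 × 24 / 28.77 = 8829000 BTU

8830000 BTU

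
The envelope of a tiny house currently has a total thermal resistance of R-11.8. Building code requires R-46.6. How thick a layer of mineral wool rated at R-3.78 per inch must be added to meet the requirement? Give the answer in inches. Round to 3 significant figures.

ΔR = 46.6 − 11.8 = 34.8 ft²·°F·h/BTU
L = ΔR / (R/in) = 34.8/3.78 = 9.206 in

9.21 in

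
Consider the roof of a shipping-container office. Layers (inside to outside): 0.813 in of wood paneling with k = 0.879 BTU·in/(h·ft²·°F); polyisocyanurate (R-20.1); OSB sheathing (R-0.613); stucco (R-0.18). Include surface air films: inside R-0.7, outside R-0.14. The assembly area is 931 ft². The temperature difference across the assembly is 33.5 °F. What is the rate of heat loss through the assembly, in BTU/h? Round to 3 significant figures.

0.813/0.879 = 0.9249
R_total = 0.7 + 0.9249 + 20.1 + 0.613 + 0.18 + 0.14 = 22.66 ft²·°F·h/BTU
Q = A·ΔT/R = 931 × 33.5 / 22.66 = 1376 BTU/h

1380 BTU/h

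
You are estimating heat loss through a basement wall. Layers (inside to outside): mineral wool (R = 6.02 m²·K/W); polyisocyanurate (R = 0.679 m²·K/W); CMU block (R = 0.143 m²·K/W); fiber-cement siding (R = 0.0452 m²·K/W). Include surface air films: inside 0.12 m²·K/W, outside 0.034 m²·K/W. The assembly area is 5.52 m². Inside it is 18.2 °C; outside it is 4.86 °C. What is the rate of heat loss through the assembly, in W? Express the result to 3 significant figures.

10.5 W

R_total = 0.12 + 6.02 + 0.679 + 0.143 + 0.0452 + 0.034 = 7.041 m²·K/W
Q = A·ΔT/R = 5.52 × (18.2 − 4.86) / 7.041 = 10.46 W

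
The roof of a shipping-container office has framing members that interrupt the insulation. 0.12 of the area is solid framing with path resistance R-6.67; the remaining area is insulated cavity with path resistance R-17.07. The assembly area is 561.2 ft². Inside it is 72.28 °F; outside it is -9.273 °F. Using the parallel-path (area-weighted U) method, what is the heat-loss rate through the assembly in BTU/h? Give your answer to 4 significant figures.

3183 BTU/h

U_eff = 0.88/17.07 + 0.12/6.67 = 0.051552 + 0.017991 = 0.069543
R_eff = 1/U_eff = 14.38 ft²·°F·h/BTU
Q = 561.2 × (72.28 − (-9.273)) / 14.38 = 3182.8 BTU/h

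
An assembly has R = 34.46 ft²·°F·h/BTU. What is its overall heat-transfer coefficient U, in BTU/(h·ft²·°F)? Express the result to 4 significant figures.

0.02902 BTU/(h·ft²·°F)

U = 1/R = 1/34.46 = 0.029019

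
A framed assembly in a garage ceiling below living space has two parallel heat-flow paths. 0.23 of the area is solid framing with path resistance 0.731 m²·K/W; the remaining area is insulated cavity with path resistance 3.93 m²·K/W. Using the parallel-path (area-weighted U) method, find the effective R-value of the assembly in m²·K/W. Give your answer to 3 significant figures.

U_eff = 0.77/3.93 + 0.23/0.731 = 0.1959 + 0.3146 = 0.5106
R_eff = 1/U_eff = 1.959 m²·K/W

1.96 m²·K/W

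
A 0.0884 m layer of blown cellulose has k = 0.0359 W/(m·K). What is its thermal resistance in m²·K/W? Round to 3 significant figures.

R = L/k = 0.0884/0.0359 = 2.462 m²·K/W

2.46 m²·K/W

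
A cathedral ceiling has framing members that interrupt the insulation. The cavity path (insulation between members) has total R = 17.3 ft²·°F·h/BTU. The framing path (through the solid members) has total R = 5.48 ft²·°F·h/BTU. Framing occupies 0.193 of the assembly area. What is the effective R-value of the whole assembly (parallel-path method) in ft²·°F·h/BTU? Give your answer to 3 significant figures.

U_eff = 0.807/17.3 + 0.193/5.48 = 0.04665 + 0.03522 = 0.08187
R_eff = 1/U_eff = 12.22 ft²·°F·h/BTU

12.2 ft²·°F·h/BTU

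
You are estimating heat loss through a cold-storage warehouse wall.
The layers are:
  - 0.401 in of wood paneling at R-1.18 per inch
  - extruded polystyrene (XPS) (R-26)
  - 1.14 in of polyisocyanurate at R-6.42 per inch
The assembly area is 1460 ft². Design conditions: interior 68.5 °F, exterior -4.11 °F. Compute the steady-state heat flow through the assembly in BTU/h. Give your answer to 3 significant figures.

3140 BTU/h

0.401 × 1.18 = 0.4732
1.14 × 6.42 = 7.319
R_total = 0.4732 + 26 + 7.319 = 33.79 ft²·°F·h/BTU
Q = A·ΔT/R = 1460 × (68.5 − (-4.11)) / 33.79 = 3137 BTU/h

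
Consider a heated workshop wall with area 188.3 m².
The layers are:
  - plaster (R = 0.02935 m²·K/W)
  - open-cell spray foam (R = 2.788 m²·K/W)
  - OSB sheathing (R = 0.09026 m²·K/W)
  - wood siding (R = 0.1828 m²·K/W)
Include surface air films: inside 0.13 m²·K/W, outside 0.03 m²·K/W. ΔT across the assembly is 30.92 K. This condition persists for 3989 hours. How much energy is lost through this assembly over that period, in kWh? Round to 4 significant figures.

7145 kWh

R_total = 0.13 + 0.02935 + 2.788 + 0.09026 + 0.1828 + 0.03 = 3.2504 m²·K/W
Q = 188.3 × 30.92 / 3.2504 = 1791.2 W
E = 1791.2 W × 3989 h / 1000 = 7145.2 kWh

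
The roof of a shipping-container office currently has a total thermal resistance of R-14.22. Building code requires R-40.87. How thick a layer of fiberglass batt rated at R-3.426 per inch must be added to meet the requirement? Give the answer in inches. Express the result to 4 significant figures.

7.779 in

ΔR = 40.87 − 14.22 = 26.65 ft²·°F·h/BTU
L = ΔR / (R/in) = 26.65/3.426 = 7.7788 in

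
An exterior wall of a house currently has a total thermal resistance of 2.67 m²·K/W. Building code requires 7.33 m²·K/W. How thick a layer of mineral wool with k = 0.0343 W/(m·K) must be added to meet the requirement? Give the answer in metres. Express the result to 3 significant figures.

ΔR = 7.33 − 2.67 = 4.66 m²·K/W
L = ΔR × k = 4.66 × 0.0343 = 0.1598 m

0.160 m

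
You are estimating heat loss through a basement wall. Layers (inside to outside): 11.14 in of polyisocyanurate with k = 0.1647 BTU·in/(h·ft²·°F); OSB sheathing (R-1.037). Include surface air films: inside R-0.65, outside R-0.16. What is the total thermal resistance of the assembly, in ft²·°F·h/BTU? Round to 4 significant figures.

11.14/0.1647 = 67.638
R_total = 0.65 + 67.638 + 1.037 + 0.16 = 69.485 ft²·°F·h/BTU

69.49 ft²·°F·h/BTU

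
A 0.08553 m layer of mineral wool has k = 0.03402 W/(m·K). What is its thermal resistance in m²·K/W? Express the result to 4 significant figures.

R = L/k = 0.08553/0.03402 = 2.5141 m²·K/W

2.514 m²·K/W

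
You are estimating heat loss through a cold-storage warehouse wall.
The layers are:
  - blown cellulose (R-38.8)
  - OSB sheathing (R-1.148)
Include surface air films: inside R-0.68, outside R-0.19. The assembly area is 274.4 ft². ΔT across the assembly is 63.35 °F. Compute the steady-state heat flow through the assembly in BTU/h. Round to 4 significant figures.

425.9 BTU/h

R_total = 0.68 + 38.8 + 1.148 + 0.19 = 40.818 ft²·°F·h/BTU
Q = A·ΔT/R = 274.4 × 63.35 / 40.818 = 425.87 BTU/h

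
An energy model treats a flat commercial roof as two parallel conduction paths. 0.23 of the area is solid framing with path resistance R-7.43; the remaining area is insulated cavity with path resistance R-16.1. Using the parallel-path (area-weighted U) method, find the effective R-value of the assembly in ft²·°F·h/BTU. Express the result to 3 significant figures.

U_eff = 0.77/16.1 + 0.23/7.43 = 0.04783 + 0.03096 = 0.07878
R_eff = 1/U_eff = 12.69 ft²·°F·h/BTU

12.7 ft²·°F·h/BTU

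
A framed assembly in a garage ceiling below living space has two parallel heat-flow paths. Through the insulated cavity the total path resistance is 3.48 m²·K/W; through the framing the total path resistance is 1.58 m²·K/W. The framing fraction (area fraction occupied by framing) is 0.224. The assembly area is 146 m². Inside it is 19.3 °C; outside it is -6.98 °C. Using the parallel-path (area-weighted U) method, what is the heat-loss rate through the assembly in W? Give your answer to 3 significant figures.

1400 W

U_eff = 0.776/3.48 + 0.224/1.58 = 0.223 + 0.1418 = 0.3648
R_eff = 1/U_eff = 2.742 m²·K/W
Q = 146 × (19.3 − (-6.98)) / 2.742 = 1400 W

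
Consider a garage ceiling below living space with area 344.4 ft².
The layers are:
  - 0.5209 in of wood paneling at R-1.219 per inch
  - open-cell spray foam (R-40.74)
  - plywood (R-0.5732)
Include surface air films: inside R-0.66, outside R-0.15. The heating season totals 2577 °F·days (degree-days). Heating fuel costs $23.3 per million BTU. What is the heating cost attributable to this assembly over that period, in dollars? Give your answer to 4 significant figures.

11.61 dollars

0.5209 × 1.219 = 0.63498
R_total = 0.66 + 0.63498 + 40.74 + 0.5732 + 0.15 = 42.758 ft²·°F·h/BTU
E = A × HDD × 24 / R = 344.4 × 2577 × 24 / 42.758 = 498160 BTU
Cost = 498160/10⁶ × 23.3 = $11.607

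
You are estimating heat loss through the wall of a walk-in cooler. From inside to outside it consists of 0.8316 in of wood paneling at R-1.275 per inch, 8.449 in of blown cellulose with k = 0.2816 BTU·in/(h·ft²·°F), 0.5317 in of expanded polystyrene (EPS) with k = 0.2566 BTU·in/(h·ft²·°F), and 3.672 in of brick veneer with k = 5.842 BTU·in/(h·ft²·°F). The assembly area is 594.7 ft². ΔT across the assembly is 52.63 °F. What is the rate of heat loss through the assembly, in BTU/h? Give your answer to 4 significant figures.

927.0 BTU/h

0.8316 × 1.275 = 1.0603
8.449/0.2816 = 30.004
0.5317/0.2566 = 2.0721
3.672/5.842 = 0.62855
R_total = 1.0603 + 30.004 + 2.0721 + 0.62855 = 33.764 ft²·°F·h/BTU
Q = A·ΔT/R = 594.7 × 52.63 / 33.764 = 926.98 BTU/h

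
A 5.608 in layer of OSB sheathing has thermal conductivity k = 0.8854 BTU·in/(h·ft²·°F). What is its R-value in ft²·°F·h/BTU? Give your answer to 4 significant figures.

R = L/k = 5.608/0.8854 = 6.3339 ft²·°F·h/BTU

6.334 ft²·°F·h/BTU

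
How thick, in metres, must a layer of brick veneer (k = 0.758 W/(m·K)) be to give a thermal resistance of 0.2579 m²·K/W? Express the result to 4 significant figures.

0.1955 m

L = R·k = 0.2579 × 0.758 = 0.19549 m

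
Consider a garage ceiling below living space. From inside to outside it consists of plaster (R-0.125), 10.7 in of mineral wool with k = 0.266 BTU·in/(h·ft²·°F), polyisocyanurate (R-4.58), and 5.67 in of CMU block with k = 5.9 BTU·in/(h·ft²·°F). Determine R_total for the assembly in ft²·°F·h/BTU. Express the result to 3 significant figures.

10.7/0.266 = 40.23
5.67/5.9 = 0.961
R_total = 0.125 + 40.23 + 4.58 + 0.961 = 45.89 ft²·°F·h/BTU

45.9 ft²·°F·h/BTU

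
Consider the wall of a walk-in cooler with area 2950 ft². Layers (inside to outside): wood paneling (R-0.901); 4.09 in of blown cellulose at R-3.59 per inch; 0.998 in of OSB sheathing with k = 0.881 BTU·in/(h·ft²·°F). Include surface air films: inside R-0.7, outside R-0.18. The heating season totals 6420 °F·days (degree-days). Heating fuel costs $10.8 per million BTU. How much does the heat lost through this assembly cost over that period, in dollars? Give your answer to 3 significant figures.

4.09 × 3.59 = 14.68
0.998/0.881 = 1.133
R_total = 0.7 + 0.901 + 14.68 + 1.133 + 0.18 = 17.6 ft²·°F·h/BTU
E = A × HDD × 24 / R = 2950 × 6420 × 24 / 17.6 = 25830000 BTU
Cost = 25830000/10⁶ × 10.8 = $279

279 dollars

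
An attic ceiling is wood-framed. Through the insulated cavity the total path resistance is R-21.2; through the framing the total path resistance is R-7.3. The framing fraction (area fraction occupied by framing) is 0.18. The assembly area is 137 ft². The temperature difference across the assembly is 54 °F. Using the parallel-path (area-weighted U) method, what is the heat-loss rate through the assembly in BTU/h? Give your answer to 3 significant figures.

U_eff = 0.82/21.2 + 0.18/7.3 = 0.03868 + 0.02466 = 0.06334
R_eff = 1/U_eff = 15.79 ft²·°F·h/BTU
Q = 137 × 54 / 15.79 = 468.6 BTU/h

469 BTU/h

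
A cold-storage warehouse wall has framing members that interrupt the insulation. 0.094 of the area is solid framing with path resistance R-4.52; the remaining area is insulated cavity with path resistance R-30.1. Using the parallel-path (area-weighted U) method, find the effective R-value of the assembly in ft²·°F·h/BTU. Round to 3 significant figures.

U_eff = 0.906/30.1 + 0.094/4.52 = 0.0301 + 0.0208 = 0.0509
R_eff = 1/U_eff = 19.65 ft²·°F·h/BTU

19.6 ft²·°F·h/BTU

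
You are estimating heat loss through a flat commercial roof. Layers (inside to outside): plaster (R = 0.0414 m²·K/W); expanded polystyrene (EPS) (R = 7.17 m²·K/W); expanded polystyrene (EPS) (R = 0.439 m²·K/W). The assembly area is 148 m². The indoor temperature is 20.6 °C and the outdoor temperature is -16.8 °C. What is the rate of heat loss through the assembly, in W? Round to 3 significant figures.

R_total = 0.0414 + 7.17 + 0.439 = 7.65 m²·K/W
Q = A·ΔT/R = 148 × (20.6 − (-16.8)) / 7.65 = 723.5 W

724 W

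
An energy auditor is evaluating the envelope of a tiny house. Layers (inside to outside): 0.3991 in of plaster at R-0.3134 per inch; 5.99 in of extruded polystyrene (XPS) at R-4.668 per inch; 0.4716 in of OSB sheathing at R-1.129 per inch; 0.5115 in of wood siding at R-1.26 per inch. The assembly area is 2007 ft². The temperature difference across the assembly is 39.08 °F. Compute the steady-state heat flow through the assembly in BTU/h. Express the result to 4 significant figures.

2680 BTU/h

0.3991 × 0.3134 = 0.12508
5.99 × 4.668 = 27.961
0.4716 × 1.129 = 0.53244
0.5115 × 1.26 = 0.64449
R_total = 0.12508 + 27.961 + 0.53244 + 0.64449 = 29.263 ft²·°F·h/BTU
Q = A·ΔT/R = 2007 × 39.08 / 29.263 = 2680.3 BTU/h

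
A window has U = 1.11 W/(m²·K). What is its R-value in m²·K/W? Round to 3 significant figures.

0.901 m²·K/W

R = 1/U = 1/1.11 = 0.9009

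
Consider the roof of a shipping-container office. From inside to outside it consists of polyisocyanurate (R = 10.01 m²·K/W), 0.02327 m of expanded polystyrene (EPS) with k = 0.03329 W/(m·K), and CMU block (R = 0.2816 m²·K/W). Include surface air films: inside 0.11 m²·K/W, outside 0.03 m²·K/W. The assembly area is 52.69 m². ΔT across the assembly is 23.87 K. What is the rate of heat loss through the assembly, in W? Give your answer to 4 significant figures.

0.02327/0.03329 = 0.69901
R_total = 0.11 + 10.01 + 0.69901 + 0.2816 + 0.03 = 11.131 m²·K/W
Q = A·ΔT/R = 52.69 × 23.87 / 11.131 = 113 W

113.0 W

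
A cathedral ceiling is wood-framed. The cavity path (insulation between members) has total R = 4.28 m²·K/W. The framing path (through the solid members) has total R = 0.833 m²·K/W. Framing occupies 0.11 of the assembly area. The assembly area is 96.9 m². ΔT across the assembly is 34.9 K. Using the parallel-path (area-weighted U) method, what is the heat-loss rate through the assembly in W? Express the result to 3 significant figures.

U_eff = 0.89/4.28 + 0.11/0.833 = 0.2079 + 0.1321 = 0.34
R_eff = 1/U_eff = 2.941 m²·K/W
Q = 96.9 × 34.9 / 2.941 = 1150 W

1150 W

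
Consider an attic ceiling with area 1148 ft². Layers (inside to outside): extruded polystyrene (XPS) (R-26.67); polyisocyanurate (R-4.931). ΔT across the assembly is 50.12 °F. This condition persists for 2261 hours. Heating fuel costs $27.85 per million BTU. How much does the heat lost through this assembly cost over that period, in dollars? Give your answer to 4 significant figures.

R_total = 26.67 + 4.931 = 31.601 ft²·°F·h/BTU
Q = 1148 × 50.12 / 31.601 = 1820.8 BTU/h
E = 1820.8 × 2261 = 4116700 BTU
Cost = 4116700/10⁶ × 27.85 = $114.65

114.7 dollars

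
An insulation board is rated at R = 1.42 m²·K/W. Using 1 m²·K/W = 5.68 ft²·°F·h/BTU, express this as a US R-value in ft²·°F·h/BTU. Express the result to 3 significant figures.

R_US = 1.42 × 5.68 = 8.066

8.07 ft²·°F·h/BTU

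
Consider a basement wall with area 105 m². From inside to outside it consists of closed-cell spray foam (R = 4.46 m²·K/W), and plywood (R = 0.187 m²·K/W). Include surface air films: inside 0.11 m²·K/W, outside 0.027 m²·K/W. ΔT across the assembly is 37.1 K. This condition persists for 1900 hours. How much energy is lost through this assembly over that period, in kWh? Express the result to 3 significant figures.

R_total = 0.11 + 4.46 + 0.187 + 0.027 = 4.784 m²·K/W
Q = 105 × 37.1 / 4.784 = 814.3 W
E = 814.3 W × 1900 h / 1000 = 1547 kWh

1550 kWh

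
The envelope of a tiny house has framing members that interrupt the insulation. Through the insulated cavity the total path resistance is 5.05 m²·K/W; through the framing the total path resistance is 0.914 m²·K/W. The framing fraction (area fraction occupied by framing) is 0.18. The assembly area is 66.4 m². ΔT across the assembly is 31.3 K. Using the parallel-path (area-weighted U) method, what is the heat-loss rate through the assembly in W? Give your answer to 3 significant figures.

747 W

U_eff = 0.82/5.05 + 0.18/0.914 = 0.1624 + 0.1969 = 0.3593
R_eff = 1/U_eff = 2.783 m²·K/W
Q = 66.4 × 31.3 / 2.783 = 746.8 W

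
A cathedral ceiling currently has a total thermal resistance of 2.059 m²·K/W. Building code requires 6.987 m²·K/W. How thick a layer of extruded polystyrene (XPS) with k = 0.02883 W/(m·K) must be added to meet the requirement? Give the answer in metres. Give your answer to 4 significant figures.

ΔR = 6.987 − 2.059 = 4.928 m²·K/W
L = ΔR × k = 4.928 × 0.02883 = 0.14207 m

0.1421 m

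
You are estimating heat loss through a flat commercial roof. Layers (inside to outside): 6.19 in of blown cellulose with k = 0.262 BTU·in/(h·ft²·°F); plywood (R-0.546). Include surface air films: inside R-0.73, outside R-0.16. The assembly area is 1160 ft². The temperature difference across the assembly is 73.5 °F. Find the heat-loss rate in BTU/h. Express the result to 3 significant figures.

6.19/0.262 = 23.63
R_total = 0.73 + 23.63 + 0.546 + 0.16 = 25.06 ft²·°F·h/BTU
Q = A·ΔT/R = 1160 × 73.5 / 25.06 = 3402 BTU/h

3400 BTU/h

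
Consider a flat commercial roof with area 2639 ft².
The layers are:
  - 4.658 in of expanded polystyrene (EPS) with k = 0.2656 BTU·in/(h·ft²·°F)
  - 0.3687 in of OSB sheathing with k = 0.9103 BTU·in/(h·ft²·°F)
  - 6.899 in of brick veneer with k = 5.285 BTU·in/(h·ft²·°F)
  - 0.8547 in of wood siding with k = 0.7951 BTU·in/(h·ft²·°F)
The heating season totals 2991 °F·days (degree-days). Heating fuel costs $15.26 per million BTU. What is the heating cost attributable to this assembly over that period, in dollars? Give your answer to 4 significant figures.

4.658/0.2656 = 17.538
0.3687/0.9103 = 0.40503
6.899/5.285 = 1.3054
0.8547/0.7951 = 1.075
R_total = 17.538 + 0.40503 + 1.3054 + 1.075 = 20.323 ft²·°F·h/BTU
E = A × HDD × 24 / R = 2639 × 2991 × 24 / 20.323 = 9321300 BTU
Cost = 9321300/10⁶ × 15.26 = $142.24

142.2 dollars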